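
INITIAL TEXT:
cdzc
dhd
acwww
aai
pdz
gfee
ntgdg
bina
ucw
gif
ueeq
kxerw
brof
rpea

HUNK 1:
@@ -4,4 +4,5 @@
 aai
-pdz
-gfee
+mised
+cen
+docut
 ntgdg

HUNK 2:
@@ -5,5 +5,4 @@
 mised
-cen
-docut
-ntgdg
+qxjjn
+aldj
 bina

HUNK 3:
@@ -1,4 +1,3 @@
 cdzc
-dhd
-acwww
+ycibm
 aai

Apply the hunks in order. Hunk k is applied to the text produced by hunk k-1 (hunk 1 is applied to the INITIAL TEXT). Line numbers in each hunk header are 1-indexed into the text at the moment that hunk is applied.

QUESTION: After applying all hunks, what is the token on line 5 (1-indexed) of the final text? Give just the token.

Hunk 1: at line 4 remove [pdz,gfee] add [mised,cen,docut] -> 15 lines: cdzc dhd acwww aai mised cen docut ntgdg bina ucw gif ueeq kxerw brof rpea
Hunk 2: at line 5 remove [cen,docut,ntgdg] add [qxjjn,aldj] -> 14 lines: cdzc dhd acwww aai mised qxjjn aldj bina ucw gif ueeq kxerw brof rpea
Hunk 3: at line 1 remove [dhd,acwww] add [ycibm] -> 13 lines: cdzc ycibm aai mised qxjjn aldj bina ucw gif ueeq kxerw brof rpea
Final line 5: qxjjn

Answer: qxjjn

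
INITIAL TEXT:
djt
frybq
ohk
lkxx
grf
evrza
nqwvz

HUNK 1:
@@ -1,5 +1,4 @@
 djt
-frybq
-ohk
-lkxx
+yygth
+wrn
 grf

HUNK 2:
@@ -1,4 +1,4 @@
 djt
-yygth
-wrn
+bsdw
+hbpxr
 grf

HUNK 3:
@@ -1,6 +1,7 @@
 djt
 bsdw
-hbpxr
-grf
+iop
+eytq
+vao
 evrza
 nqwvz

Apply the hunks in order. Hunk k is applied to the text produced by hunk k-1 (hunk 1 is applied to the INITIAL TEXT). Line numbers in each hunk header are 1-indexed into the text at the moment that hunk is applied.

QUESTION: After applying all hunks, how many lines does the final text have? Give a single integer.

Hunk 1: at line 1 remove [frybq,ohk,lkxx] add [yygth,wrn] -> 6 lines: djt yygth wrn grf evrza nqwvz
Hunk 2: at line 1 remove [yygth,wrn] add [bsdw,hbpxr] -> 6 lines: djt bsdw hbpxr grf evrza nqwvz
Hunk 3: at line 1 remove [hbpxr,grf] add [iop,eytq,vao] -> 7 lines: djt bsdw iop eytq vao evrza nqwvz
Final line count: 7

Answer: 7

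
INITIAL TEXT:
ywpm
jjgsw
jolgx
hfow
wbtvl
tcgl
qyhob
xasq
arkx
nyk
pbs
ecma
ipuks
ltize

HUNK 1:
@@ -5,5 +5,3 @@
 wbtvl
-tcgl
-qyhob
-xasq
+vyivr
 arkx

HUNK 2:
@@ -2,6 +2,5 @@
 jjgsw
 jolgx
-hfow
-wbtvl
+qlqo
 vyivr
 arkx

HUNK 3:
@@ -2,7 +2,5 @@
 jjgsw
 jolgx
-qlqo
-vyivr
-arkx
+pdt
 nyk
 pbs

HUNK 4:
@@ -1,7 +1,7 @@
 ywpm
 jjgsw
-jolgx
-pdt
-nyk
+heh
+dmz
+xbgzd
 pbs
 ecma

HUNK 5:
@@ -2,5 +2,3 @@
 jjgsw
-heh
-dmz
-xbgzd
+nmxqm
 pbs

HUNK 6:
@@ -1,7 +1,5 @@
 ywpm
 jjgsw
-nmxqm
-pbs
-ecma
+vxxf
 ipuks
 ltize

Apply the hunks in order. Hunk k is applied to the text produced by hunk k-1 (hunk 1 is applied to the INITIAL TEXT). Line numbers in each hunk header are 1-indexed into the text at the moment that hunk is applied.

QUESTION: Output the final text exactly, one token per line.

Hunk 1: at line 5 remove [tcgl,qyhob,xasq] add [vyivr] -> 12 lines: ywpm jjgsw jolgx hfow wbtvl vyivr arkx nyk pbs ecma ipuks ltize
Hunk 2: at line 2 remove [hfow,wbtvl] add [qlqo] -> 11 lines: ywpm jjgsw jolgx qlqo vyivr arkx nyk pbs ecma ipuks ltize
Hunk 3: at line 2 remove [qlqo,vyivr,arkx] add [pdt] -> 9 lines: ywpm jjgsw jolgx pdt nyk pbs ecma ipuks ltize
Hunk 4: at line 1 remove [jolgx,pdt,nyk] add [heh,dmz,xbgzd] -> 9 lines: ywpm jjgsw heh dmz xbgzd pbs ecma ipuks ltize
Hunk 5: at line 2 remove [heh,dmz,xbgzd] add [nmxqm] -> 7 lines: ywpm jjgsw nmxqm pbs ecma ipuks ltize
Hunk 6: at line 1 remove [nmxqm,pbs,ecma] add [vxxf] -> 5 lines: ywpm jjgsw vxxf ipuks ltize

Answer: ywpm
jjgsw
vxxf
ipuks
ltize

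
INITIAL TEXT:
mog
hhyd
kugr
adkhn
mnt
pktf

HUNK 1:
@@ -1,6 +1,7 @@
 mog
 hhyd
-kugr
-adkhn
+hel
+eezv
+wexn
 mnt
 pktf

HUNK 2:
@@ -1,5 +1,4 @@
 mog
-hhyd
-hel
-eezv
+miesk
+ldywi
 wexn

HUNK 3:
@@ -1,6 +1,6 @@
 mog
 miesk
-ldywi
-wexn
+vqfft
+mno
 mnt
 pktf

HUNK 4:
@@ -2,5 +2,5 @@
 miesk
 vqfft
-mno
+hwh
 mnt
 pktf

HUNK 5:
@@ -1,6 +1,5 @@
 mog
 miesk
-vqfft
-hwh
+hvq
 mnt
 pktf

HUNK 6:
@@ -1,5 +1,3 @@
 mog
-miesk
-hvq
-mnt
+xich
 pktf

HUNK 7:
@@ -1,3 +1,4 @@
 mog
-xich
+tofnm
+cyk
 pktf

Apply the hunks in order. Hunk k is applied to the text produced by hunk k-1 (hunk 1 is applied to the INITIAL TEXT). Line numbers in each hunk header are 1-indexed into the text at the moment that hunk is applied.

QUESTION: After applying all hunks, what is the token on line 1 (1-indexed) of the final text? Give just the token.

Answer: mog

Derivation:
Hunk 1: at line 1 remove [kugr,adkhn] add [hel,eezv,wexn] -> 7 lines: mog hhyd hel eezv wexn mnt pktf
Hunk 2: at line 1 remove [hhyd,hel,eezv] add [miesk,ldywi] -> 6 lines: mog miesk ldywi wexn mnt pktf
Hunk 3: at line 1 remove [ldywi,wexn] add [vqfft,mno] -> 6 lines: mog miesk vqfft mno mnt pktf
Hunk 4: at line 2 remove [mno] add [hwh] -> 6 lines: mog miesk vqfft hwh mnt pktf
Hunk 5: at line 1 remove [vqfft,hwh] add [hvq] -> 5 lines: mog miesk hvq mnt pktf
Hunk 6: at line 1 remove [miesk,hvq,mnt] add [xich] -> 3 lines: mog xich pktf
Hunk 7: at line 1 remove [xich] add [tofnm,cyk] -> 4 lines: mog tofnm cyk pktf
Final line 1: mog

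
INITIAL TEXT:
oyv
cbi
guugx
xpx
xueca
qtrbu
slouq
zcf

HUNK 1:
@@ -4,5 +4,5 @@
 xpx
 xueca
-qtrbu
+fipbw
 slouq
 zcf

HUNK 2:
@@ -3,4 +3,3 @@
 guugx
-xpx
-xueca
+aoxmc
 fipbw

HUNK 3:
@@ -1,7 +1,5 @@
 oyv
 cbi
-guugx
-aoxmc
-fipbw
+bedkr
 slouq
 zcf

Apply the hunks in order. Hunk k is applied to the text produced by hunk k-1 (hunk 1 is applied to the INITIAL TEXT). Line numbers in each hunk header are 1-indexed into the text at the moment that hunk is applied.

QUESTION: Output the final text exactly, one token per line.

Answer: oyv
cbi
bedkr
slouq
zcf

Derivation:
Hunk 1: at line 4 remove [qtrbu] add [fipbw] -> 8 lines: oyv cbi guugx xpx xueca fipbw slouq zcf
Hunk 2: at line 3 remove [xpx,xueca] add [aoxmc] -> 7 lines: oyv cbi guugx aoxmc fipbw slouq zcf
Hunk 3: at line 1 remove [guugx,aoxmc,fipbw] add [bedkr] -> 5 lines: oyv cbi bedkr slouq zcf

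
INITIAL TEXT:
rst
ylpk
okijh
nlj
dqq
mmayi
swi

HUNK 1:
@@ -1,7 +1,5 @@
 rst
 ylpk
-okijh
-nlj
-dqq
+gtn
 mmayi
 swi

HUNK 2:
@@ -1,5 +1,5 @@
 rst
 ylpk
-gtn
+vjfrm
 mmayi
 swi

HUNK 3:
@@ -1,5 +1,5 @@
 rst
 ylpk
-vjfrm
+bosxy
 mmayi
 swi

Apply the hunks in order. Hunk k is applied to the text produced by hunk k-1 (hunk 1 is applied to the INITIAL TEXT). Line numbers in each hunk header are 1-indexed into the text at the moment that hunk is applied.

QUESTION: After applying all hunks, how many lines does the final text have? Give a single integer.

Answer: 5

Derivation:
Hunk 1: at line 1 remove [okijh,nlj,dqq] add [gtn] -> 5 lines: rst ylpk gtn mmayi swi
Hunk 2: at line 1 remove [gtn] add [vjfrm] -> 5 lines: rst ylpk vjfrm mmayi swi
Hunk 3: at line 1 remove [vjfrm] add [bosxy] -> 5 lines: rst ylpk bosxy mmayi swi
Final line count: 5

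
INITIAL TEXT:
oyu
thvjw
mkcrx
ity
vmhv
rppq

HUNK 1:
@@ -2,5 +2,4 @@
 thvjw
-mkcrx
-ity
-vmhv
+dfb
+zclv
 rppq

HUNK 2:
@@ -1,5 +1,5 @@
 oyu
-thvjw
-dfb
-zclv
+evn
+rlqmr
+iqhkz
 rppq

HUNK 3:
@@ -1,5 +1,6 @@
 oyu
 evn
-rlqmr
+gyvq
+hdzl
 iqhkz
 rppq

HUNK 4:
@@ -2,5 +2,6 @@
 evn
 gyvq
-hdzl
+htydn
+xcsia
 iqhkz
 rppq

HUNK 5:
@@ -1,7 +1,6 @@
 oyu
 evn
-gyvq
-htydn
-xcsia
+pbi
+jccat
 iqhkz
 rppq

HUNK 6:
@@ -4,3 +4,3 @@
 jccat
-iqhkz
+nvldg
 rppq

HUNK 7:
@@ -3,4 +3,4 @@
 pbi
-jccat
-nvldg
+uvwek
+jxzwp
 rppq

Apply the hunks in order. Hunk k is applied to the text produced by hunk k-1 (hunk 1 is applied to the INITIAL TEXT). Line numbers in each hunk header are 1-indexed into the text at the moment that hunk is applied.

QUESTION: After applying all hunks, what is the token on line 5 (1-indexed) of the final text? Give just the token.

Answer: jxzwp

Derivation:
Hunk 1: at line 2 remove [mkcrx,ity,vmhv] add [dfb,zclv] -> 5 lines: oyu thvjw dfb zclv rppq
Hunk 2: at line 1 remove [thvjw,dfb,zclv] add [evn,rlqmr,iqhkz] -> 5 lines: oyu evn rlqmr iqhkz rppq
Hunk 3: at line 1 remove [rlqmr] add [gyvq,hdzl] -> 6 lines: oyu evn gyvq hdzl iqhkz rppq
Hunk 4: at line 2 remove [hdzl] add [htydn,xcsia] -> 7 lines: oyu evn gyvq htydn xcsia iqhkz rppq
Hunk 5: at line 1 remove [gyvq,htydn,xcsia] add [pbi,jccat] -> 6 lines: oyu evn pbi jccat iqhkz rppq
Hunk 6: at line 4 remove [iqhkz] add [nvldg] -> 6 lines: oyu evn pbi jccat nvldg rppq
Hunk 7: at line 3 remove [jccat,nvldg] add [uvwek,jxzwp] -> 6 lines: oyu evn pbi uvwek jxzwp rppq
Final line 5: jxzwp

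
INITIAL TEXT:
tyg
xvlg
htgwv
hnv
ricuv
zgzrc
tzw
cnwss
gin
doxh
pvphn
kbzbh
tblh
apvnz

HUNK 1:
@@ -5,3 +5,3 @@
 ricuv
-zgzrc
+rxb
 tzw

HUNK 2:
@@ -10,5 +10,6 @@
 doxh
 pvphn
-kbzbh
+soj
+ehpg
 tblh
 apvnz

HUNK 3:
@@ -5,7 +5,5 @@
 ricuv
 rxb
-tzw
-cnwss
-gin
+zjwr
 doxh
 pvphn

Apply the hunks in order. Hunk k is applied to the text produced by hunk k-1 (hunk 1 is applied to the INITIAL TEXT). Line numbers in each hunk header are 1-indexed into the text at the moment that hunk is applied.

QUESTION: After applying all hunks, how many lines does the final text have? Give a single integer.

Answer: 13

Derivation:
Hunk 1: at line 5 remove [zgzrc] add [rxb] -> 14 lines: tyg xvlg htgwv hnv ricuv rxb tzw cnwss gin doxh pvphn kbzbh tblh apvnz
Hunk 2: at line 10 remove [kbzbh] add [soj,ehpg] -> 15 lines: tyg xvlg htgwv hnv ricuv rxb tzw cnwss gin doxh pvphn soj ehpg tblh apvnz
Hunk 3: at line 5 remove [tzw,cnwss,gin] add [zjwr] -> 13 lines: tyg xvlg htgwv hnv ricuv rxb zjwr doxh pvphn soj ehpg tblh apvnz
Final line count: 13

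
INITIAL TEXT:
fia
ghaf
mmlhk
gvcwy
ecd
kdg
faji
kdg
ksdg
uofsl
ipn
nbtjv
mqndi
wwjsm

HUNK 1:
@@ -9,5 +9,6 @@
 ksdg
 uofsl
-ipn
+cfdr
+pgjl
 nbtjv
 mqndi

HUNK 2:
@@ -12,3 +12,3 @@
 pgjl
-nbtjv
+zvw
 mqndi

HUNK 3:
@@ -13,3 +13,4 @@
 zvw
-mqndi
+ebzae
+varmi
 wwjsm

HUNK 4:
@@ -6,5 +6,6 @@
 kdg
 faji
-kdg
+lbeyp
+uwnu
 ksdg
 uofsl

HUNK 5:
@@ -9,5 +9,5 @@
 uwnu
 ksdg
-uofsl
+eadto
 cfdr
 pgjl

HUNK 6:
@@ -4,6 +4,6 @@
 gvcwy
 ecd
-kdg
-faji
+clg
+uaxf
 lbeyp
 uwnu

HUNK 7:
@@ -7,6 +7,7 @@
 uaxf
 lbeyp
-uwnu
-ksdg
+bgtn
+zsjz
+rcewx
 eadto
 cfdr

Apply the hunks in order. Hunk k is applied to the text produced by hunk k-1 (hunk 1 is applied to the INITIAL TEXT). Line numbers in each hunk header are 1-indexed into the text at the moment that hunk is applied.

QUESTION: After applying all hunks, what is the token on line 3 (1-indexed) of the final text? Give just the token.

Hunk 1: at line 9 remove [ipn] add [cfdr,pgjl] -> 15 lines: fia ghaf mmlhk gvcwy ecd kdg faji kdg ksdg uofsl cfdr pgjl nbtjv mqndi wwjsm
Hunk 2: at line 12 remove [nbtjv] add [zvw] -> 15 lines: fia ghaf mmlhk gvcwy ecd kdg faji kdg ksdg uofsl cfdr pgjl zvw mqndi wwjsm
Hunk 3: at line 13 remove [mqndi] add [ebzae,varmi] -> 16 lines: fia ghaf mmlhk gvcwy ecd kdg faji kdg ksdg uofsl cfdr pgjl zvw ebzae varmi wwjsm
Hunk 4: at line 6 remove [kdg] add [lbeyp,uwnu] -> 17 lines: fia ghaf mmlhk gvcwy ecd kdg faji lbeyp uwnu ksdg uofsl cfdr pgjl zvw ebzae varmi wwjsm
Hunk 5: at line 9 remove [uofsl] add [eadto] -> 17 lines: fia ghaf mmlhk gvcwy ecd kdg faji lbeyp uwnu ksdg eadto cfdr pgjl zvw ebzae varmi wwjsm
Hunk 6: at line 4 remove [kdg,faji] add [clg,uaxf] -> 17 lines: fia ghaf mmlhk gvcwy ecd clg uaxf lbeyp uwnu ksdg eadto cfdr pgjl zvw ebzae varmi wwjsm
Hunk 7: at line 7 remove [uwnu,ksdg] add [bgtn,zsjz,rcewx] -> 18 lines: fia ghaf mmlhk gvcwy ecd clg uaxf lbeyp bgtn zsjz rcewx eadto cfdr pgjl zvw ebzae varmi wwjsm
Final line 3: mmlhk

Answer: mmlhk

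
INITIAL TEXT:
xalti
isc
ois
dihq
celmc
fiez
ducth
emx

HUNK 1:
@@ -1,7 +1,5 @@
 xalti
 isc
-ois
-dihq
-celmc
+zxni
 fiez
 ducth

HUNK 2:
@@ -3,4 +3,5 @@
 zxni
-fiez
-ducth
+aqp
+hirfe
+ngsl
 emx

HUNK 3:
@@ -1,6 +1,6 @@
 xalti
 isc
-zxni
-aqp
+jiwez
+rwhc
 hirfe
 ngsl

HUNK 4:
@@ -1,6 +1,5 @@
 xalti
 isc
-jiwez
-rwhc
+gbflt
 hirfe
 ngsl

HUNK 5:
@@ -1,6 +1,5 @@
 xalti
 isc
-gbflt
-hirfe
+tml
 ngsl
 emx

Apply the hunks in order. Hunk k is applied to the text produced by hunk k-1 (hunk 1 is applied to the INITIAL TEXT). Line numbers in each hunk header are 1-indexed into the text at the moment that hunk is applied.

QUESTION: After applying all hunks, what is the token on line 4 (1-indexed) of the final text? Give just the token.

Answer: ngsl

Derivation:
Hunk 1: at line 1 remove [ois,dihq,celmc] add [zxni] -> 6 lines: xalti isc zxni fiez ducth emx
Hunk 2: at line 3 remove [fiez,ducth] add [aqp,hirfe,ngsl] -> 7 lines: xalti isc zxni aqp hirfe ngsl emx
Hunk 3: at line 1 remove [zxni,aqp] add [jiwez,rwhc] -> 7 lines: xalti isc jiwez rwhc hirfe ngsl emx
Hunk 4: at line 1 remove [jiwez,rwhc] add [gbflt] -> 6 lines: xalti isc gbflt hirfe ngsl emx
Hunk 5: at line 1 remove [gbflt,hirfe] add [tml] -> 5 lines: xalti isc tml ngsl emx
Final line 4: ngsl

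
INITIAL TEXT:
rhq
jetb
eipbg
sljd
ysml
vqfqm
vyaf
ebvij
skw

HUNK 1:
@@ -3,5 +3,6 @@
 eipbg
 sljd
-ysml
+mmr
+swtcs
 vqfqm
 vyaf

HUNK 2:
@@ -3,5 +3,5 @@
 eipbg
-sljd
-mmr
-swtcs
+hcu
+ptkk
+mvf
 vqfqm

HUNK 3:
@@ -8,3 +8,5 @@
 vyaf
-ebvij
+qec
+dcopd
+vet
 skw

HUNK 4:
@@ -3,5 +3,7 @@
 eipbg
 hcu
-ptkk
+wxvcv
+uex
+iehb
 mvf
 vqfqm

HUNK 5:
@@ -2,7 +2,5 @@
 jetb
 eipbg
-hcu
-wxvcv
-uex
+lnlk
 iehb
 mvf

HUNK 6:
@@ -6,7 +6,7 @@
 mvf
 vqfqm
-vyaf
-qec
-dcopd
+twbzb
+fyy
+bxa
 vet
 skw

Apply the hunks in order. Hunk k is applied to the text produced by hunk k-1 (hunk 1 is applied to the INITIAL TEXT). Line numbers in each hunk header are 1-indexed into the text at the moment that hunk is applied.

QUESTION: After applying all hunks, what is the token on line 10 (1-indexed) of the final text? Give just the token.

Hunk 1: at line 3 remove [ysml] add [mmr,swtcs] -> 10 lines: rhq jetb eipbg sljd mmr swtcs vqfqm vyaf ebvij skw
Hunk 2: at line 3 remove [sljd,mmr,swtcs] add [hcu,ptkk,mvf] -> 10 lines: rhq jetb eipbg hcu ptkk mvf vqfqm vyaf ebvij skw
Hunk 3: at line 8 remove [ebvij] add [qec,dcopd,vet] -> 12 lines: rhq jetb eipbg hcu ptkk mvf vqfqm vyaf qec dcopd vet skw
Hunk 4: at line 3 remove [ptkk] add [wxvcv,uex,iehb] -> 14 lines: rhq jetb eipbg hcu wxvcv uex iehb mvf vqfqm vyaf qec dcopd vet skw
Hunk 5: at line 2 remove [hcu,wxvcv,uex] add [lnlk] -> 12 lines: rhq jetb eipbg lnlk iehb mvf vqfqm vyaf qec dcopd vet skw
Hunk 6: at line 6 remove [vyaf,qec,dcopd] add [twbzb,fyy,bxa] -> 12 lines: rhq jetb eipbg lnlk iehb mvf vqfqm twbzb fyy bxa vet skw
Final line 10: bxa

Answer: bxa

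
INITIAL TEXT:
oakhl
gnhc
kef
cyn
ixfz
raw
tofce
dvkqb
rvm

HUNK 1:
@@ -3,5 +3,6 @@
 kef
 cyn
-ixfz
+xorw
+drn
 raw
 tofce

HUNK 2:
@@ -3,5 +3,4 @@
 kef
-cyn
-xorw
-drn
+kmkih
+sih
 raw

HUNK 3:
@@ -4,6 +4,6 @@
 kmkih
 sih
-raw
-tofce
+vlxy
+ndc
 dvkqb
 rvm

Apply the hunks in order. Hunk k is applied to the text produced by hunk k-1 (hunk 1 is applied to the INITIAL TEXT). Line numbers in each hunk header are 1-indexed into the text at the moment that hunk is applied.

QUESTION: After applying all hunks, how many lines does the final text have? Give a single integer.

Hunk 1: at line 3 remove [ixfz] add [xorw,drn] -> 10 lines: oakhl gnhc kef cyn xorw drn raw tofce dvkqb rvm
Hunk 2: at line 3 remove [cyn,xorw,drn] add [kmkih,sih] -> 9 lines: oakhl gnhc kef kmkih sih raw tofce dvkqb rvm
Hunk 3: at line 4 remove [raw,tofce] add [vlxy,ndc] -> 9 lines: oakhl gnhc kef kmkih sih vlxy ndc dvkqb rvm
Final line count: 9

Answer: 9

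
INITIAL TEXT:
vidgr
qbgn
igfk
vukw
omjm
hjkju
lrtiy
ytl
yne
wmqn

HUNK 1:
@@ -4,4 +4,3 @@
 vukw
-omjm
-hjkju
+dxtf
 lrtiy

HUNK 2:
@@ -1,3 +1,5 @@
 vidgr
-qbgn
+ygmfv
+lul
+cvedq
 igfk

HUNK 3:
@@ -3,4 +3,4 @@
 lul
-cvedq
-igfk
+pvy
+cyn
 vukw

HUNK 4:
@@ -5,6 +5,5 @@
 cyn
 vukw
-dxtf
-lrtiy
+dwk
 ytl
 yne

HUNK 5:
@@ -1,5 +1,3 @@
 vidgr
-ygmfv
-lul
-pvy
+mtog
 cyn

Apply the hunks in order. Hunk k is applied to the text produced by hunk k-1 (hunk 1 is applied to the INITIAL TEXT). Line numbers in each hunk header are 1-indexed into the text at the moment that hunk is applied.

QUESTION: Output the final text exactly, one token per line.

Answer: vidgr
mtog
cyn
vukw
dwk
ytl
yne
wmqn

Derivation:
Hunk 1: at line 4 remove [omjm,hjkju] add [dxtf] -> 9 lines: vidgr qbgn igfk vukw dxtf lrtiy ytl yne wmqn
Hunk 2: at line 1 remove [qbgn] add [ygmfv,lul,cvedq] -> 11 lines: vidgr ygmfv lul cvedq igfk vukw dxtf lrtiy ytl yne wmqn
Hunk 3: at line 3 remove [cvedq,igfk] add [pvy,cyn] -> 11 lines: vidgr ygmfv lul pvy cyn vukw dxtf lrtiy ytl yne wmqn
Hunk 4: at line 5 remove [dxtf,lrtiy] add [dwk] -> 10 lines: vidgr ygmfv lul pvy cyn vukw dwk ytl yne wmqn
Hunk 5: at line 1 remove [ygmfv,lul,pvy] add [mtog] -> 8 lines: vidgr mtog cyn vukw dwk ytl yne wmqn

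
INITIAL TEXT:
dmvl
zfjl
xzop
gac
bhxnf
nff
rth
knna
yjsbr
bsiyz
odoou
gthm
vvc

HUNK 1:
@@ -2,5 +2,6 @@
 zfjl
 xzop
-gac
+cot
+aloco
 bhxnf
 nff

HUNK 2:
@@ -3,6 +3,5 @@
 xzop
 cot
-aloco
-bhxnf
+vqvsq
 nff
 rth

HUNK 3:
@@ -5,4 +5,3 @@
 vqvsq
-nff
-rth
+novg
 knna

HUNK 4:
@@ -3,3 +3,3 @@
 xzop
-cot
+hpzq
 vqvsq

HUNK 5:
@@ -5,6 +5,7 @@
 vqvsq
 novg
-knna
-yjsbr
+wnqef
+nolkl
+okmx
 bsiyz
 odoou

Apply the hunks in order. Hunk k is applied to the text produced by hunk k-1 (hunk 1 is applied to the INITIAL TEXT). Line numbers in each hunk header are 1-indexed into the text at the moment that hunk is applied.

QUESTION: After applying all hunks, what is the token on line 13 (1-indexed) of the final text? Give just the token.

Hunk 1: at line 2 remove [gac] add [cot,aloco] -> 14 lines: dmvl zfjl xzop cot aloco bhxnf nff rth knna yjsbr bsiyz odoou gthm vvc
Hunk 2: at line 3 remove [aloco,bhxnf] add [vqvsq] -> 13 lines: dmvl zfjl xzop cot vqvsq nff rth knna yjsbr bsiyz odoou gthm vvc
Hunk 3: at line 5 remove [nff,rth] add [novg] -> 12 lines: dmvl zfjl xzop cot vqvsq novg knna yjsbr bsiyz odoou gthm vvc
Hunk 4: at line 3 remove [cot] add [hpzq] -> 12 lines: dmvl zfjl xzop hpzq vqvsq novg knna yjsbr bsiyz odoou gthm vvc
Hunk 5: at line 5 remove [knna,yjsbr] add [wnqef,nolkl,okmx] -> 13 lines: dmvl zfjl xzop hpzq vqvsq novg wnqef nolkl okmx bsiyz odoou gthm vvc
Final line 13: vvc

Answer: vvc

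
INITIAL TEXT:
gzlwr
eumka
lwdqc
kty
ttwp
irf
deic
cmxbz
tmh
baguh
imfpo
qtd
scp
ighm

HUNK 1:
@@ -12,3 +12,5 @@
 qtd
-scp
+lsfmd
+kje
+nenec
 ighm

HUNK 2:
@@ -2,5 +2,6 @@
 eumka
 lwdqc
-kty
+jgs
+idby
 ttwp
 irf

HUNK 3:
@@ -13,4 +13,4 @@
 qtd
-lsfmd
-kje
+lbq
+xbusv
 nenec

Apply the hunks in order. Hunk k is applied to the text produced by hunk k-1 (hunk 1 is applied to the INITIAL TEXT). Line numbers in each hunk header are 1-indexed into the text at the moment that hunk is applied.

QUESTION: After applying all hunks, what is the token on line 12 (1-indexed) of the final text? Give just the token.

Answer: imfpo

Derivation:
Hunk 1: at line 12 remove [scp] add [lsfmd,kje,nenec] -> 16 lines: gzlwr eumka lwdqc kty ttwp irf deic cmxbz tmh baguh imfpo qtd lsfmd kje nenec ighm
Hunk 2: at line 2 remove [kty] add [jgs,idby] -> 17 lines: gzlwr eumka lwdqc jgs idby ttwp irf deic cmxbz tmh baguh imfpo qtd lsfmd kje nenec ighm
Hunk 3: at line 13 remove [lsfmd,kje] add [lbq,xbusv] -> 17 lines: gzlwr eumka lwdqc jgs idby ttwp irf deic cmxbz tmh baguh imfpo qtd lbq xbusv nenec ighm
Final line 12: imfpo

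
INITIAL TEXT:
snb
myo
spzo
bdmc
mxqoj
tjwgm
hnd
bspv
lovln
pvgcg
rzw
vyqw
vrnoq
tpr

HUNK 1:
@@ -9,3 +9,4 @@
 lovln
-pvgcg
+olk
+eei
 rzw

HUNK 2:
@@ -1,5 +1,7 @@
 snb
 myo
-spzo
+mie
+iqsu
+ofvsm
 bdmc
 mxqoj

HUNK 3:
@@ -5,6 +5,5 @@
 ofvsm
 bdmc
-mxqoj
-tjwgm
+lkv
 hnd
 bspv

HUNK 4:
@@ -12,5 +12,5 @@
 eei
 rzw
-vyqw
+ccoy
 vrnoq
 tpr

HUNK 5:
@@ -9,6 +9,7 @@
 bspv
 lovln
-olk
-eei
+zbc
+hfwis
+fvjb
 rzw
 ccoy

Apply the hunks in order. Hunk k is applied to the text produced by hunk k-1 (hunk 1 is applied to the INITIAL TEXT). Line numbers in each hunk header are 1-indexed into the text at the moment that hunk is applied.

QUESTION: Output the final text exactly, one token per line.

Hunk 1: at line 9 remove [pvgcg] add [olk,eei] -> 15 lines: snb myo spzo bdmc mxqoj tjwgm hnd bspv lovln olk eei rzw vyqw vrnoq tpr
Hunk 2: at line 1 remove [spzo] add [mie,iqsu,ofvsm] -> 17 lines: snb myo mie iqsu ofvsm bdmc mxqoj tjwgm hnd bspv lovln olk eei rzw vyqw vrnoq tpr
Hunk 3: at line 5 remove [mxqoj,tjwgm] add [lkv] -> 16 lines: snb myo mie iqsu ofvsm bdmc lkv hnd bspv lovln olk eei rzw vyqw vrnoq tpr
Hunk 4: at line 12 remove [vyqw] add [ccoy] -> 16 lines: snb myo mie iqsu ofvsm bdmc lkv hnd bspv lovln olk eei rzw ccoy vrnoq tpr
Hunk 5: at line 9 remove [olk,eei] add [zbc,hfwis,fvjb] -> 17 lines: snb myo mie iqsu ofvsm bdmc lkv hnd bspv lovln zbc hfwis fvjb rzw ccoy vrnoq tpr

Answer: snb
myo
mie
iqsu
ofvsm
bdmc
lkv
hnd
bspv
lovln
zbc
hfwis
fvjb
rzw
ccoy
vrnoq
tpr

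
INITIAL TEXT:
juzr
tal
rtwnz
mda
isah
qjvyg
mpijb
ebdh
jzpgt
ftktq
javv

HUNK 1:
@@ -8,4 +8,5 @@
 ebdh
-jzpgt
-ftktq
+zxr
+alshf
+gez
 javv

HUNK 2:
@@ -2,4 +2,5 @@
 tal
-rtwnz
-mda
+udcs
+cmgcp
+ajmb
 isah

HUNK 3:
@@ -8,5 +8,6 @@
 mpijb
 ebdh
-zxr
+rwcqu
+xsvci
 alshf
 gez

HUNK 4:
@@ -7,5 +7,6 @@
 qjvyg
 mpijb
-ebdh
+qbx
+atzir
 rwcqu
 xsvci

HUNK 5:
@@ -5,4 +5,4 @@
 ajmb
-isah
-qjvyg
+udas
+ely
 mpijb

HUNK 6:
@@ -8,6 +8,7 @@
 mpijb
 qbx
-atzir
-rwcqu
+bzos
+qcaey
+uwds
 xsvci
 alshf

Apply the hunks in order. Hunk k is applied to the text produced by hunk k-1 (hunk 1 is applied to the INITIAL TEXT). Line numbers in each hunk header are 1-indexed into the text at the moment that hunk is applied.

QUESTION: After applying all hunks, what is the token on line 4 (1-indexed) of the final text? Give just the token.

Hunk 1: at line 8 remove [jzpgt,ftktq] add [zxr,alshf,gez] -> 12 lines: juzr tal rtwnz mda isah qjvyg mpijb ebdh zxr alshf gez javv
Hunk 2: at line 2 remove [rtwnz,mda] add [udcs,cmgcp,ajmb] -> 13 lines: juzr tal udcs cmgcp ajmb isah qjvyg mpijb ebdh zxr alshf gez javv
Hunk 3: at line 8 remove [zxr] add [rwcqu,xsvci] -> 14 lines: juzr tal udcs cmgcp ajmb isah qjvyg mpijb ebdh rwcqu xsvci alshf gez javv
Hunk 4: at line 7 remove [ebdh] add [qbx,atzir] -> 15 lines: juzr tal udcs cmgcp ajmb isah qjvyg mpijb qbx atzir rwcqu xsvci alshf gez javv
Hunk 5: at line 5 remove [isah,qjvyg] add [udas,ely] -> 15 lines: juzr tal udcs cmgcp ajmb udas ely mpijb qbx atzir rwcqu xsvci alshf gez javv
Hunk 6: at line 8 remove [atzir,rwcqu] add [bzos,qcaey,uwds] -> 16 lines: juzr tal udcs cmgcp ajmb udas ely mpijb qbx bzos qcaey uwds xsvci alshf gez javv
Final line 4: cmgcp

Answer: cmgcp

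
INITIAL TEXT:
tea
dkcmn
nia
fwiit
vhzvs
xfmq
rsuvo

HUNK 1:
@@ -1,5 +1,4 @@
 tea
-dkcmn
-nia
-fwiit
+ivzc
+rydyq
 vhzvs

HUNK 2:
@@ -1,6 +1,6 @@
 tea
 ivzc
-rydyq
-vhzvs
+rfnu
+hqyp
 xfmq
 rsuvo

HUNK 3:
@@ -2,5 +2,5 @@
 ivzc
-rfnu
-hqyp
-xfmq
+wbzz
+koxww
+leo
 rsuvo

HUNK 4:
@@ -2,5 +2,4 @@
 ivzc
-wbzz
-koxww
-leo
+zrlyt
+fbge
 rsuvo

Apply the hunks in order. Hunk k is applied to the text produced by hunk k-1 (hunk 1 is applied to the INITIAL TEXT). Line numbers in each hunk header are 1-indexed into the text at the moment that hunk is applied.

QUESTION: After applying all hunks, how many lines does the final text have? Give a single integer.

Hunk 1: at line 1 remove [dkcmn,nia,fwiit] add [ivzc,rydyq] -> 6 lines: tea ivzc rydyq vhzvs xfmq rsuvo
Hunk 2: at line 1 remove [rydyq,vhzvs] add [rfnu,hqyp] -> 6 lines: tea ivzc rfnu hqyp xfmq rsuvo
Hunk 3: at line 2 remove [rfnu,hqyp,xfmq] add [wbzz,koxww,leo] -> 6 lines: tea ivzc wbzz koxww leo rsuvo
Hunk 4: at line 2 remove [wbzz,koxww,leo] add [zrlyt,fbge] -> 5 lines: tea ivzc zrlyt fbge rsuvo
Final line count: 5

Answer: 5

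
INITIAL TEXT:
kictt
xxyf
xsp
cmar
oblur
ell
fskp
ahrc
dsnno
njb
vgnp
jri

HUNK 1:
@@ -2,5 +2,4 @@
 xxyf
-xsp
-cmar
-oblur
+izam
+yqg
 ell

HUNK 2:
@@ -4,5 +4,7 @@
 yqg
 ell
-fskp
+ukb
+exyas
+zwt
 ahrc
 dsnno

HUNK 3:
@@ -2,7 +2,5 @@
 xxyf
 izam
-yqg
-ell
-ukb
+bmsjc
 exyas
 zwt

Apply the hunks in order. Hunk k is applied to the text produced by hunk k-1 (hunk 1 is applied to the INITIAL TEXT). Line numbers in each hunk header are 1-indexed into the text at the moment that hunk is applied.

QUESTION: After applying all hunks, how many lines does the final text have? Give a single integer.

Answer: 11

Derivation:
Hunk 1: at line 2 remove [xsp,cmar,oblur] add [izam,yqg] -> 11 lines: kictt xxyf izam yqg ell fskp ahrc dsnno njb vgnp jri
Hunk 2: at line 4 remove [fskp] add [ukb,exyas,zwt] -> 13 lines: kictt xxyf izam yqg ell ukb exyas zwt ahrc dsnno njb vgnp jri
Hunk 3: at line 2 remove [yqg,ell,ukb] add [bmsjc] -> 11 lines: kictt xxyf izam bmsjc exyas zwt ahrc dsnno njb vgnp jri
Final line count: 11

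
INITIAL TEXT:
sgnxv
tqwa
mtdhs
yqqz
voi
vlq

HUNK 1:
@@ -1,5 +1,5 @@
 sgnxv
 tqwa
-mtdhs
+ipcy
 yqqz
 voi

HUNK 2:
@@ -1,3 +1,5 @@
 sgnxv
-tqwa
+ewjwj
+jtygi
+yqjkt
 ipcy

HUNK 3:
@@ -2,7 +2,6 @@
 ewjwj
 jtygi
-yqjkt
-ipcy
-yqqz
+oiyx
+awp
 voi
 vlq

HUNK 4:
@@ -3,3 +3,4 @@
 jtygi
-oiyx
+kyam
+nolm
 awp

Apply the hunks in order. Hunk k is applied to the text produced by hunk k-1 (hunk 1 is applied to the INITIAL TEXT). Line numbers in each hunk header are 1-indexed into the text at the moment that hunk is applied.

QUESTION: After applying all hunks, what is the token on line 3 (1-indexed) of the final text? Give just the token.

Answer: jtygi

Derivation:
Hunk 1: at line 1 remove [mtdhs] add [ipcy] -> 6 lines: sgnxv tqwa ipcy yqqz voi vlq
Hunk 2: at line 1 remove [tqwa] add [ewjwj,jtygi,yqjkt] -> 8 lines: sgnxv ewjwj jtygi yqjkt ipcy yqqz voi vlq
Hunk 3: at line 2 remove [yqjkt,ipcy,yqqz] add [oiyx,awp] -> 7 lines: sgnxv ewjwj jtygi oiyx awp voi vlq
Hunk 4: at line 3 remove [oiyx] add [kyam,nolm] -> 8 lines: sgnxv ewjwj jtygi kyam nolm awp voi vlq
Final line 3: jtygi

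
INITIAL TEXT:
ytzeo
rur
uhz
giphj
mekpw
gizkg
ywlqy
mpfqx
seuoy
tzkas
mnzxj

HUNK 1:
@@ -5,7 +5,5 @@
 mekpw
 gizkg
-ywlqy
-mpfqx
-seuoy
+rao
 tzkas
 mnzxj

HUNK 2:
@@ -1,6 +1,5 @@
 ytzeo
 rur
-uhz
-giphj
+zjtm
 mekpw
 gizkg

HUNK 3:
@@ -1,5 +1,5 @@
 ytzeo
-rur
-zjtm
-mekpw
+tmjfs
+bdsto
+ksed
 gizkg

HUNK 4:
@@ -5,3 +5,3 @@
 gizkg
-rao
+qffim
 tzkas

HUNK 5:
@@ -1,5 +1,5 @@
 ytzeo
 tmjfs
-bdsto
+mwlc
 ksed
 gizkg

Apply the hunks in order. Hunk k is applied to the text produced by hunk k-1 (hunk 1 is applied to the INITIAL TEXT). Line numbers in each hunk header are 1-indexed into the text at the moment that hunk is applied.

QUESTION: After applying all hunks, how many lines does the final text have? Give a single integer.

Hunk 1: at line 5 remove [ywlqy,mpfqx,seuoy] add [rao] -> 9 lines: ytzeo rur uhz giphj mekpw gizkg rao tzkas mnzxj
Hunk 2: at line 1 remove [uhz,giphj] add [zjtm] -> 8 lines: ytzeo rur zjtm mekpw gizkg rao tzkas mnzxj
Hunk 3: at line 1 remove [rur,zjtm,mekpw] add [tmjfs,bdsto,ksed] -> 8 lines: ytzeo tmjfs bdsto ksed gizkg rao tzkas mnzxj
Hunk 4: at line 5 remove [rao] add [qffim] -> 8 lines: ytzeo tmjfs bdsto ksed gizkg qffim tzkas mnzxj
Hunk 5: at line 1 remove [bdsto] add [mwlc] -> 8 lines: ytzeo tmjfs mwlc ksed gizkg qffim tzkas mnzxj
Final line count: 8

Answer: 8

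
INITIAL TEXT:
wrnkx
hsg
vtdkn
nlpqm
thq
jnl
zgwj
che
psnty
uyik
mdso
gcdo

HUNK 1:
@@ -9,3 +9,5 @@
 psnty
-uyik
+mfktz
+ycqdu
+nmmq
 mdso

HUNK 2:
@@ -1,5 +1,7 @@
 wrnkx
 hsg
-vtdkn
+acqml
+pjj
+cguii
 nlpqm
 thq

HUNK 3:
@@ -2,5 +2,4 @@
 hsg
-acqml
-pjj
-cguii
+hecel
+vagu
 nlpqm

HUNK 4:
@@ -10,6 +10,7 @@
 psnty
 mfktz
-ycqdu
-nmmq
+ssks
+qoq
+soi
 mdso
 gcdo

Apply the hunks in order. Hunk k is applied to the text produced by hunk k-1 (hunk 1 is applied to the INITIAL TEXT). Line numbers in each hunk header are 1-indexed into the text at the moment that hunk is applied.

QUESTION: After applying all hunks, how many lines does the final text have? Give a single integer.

Hunk 1: at line 9 remove [uyik] add [mfktz,ycqdu,nmmq] -> 14 lines: wrnkx hsg vtdkn nlpqm thq jnl zgwj che psnty mfktz ycqdu nmmq mdso gcdo
Hunk 2: at line 1 remove [vtdkn] add [acqml,pjj,cguii] -> 16 lines: wrnkx hsg acqml pjj cguii nlpqm thq jnl zgwj che psnty mfktz ycqdu nmmq mdso gcdo
Hunk 3: at line 2 remove [acqml,pjj,cguii] add [hecel,vagu] -> 15 lines: wrnkx hsg hecel vagu nlpqm thq jnl zgwj che psnty mfktz ycqdu nmmq mdso gcdo
Hunk 4: at line 10 remove [ycqdu,nmmq] add [ssks,qoq,soi] -> 16 lines: wrnkx hsg hecel vagu nlpqm thq jnl zgwj che psnty mfktz ssks qoq soi mdso gcdo
Final line count: 16

Answer: 16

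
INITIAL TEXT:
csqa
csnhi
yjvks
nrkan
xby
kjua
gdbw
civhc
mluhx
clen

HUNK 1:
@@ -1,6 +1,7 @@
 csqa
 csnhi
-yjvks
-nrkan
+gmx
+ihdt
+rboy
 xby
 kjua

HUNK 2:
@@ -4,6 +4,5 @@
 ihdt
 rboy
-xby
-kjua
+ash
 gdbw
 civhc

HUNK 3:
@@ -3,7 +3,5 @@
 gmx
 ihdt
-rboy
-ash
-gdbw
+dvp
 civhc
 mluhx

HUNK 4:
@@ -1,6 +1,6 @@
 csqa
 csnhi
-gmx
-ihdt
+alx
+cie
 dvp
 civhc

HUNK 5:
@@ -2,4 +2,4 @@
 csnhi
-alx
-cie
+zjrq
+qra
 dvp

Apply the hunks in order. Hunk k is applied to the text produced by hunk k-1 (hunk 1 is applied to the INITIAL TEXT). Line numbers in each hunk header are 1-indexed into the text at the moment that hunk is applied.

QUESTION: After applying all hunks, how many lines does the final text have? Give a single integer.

Hunk 1: at line 1 remove [yjvks,nrkan] add [gmx,ihdt,rboy] -> 11 lines: csqa csnhi gmx ihdt rboy xby kjua gdbw civhc mluhx clen
Hunk 2: at line 4 remove [xby,kjua] add [ash] -> 10 lines: csqa csnhi gmx ihdt rboy ash gdbw civhc mluhx clen
Hunk 3: at line 3 remove [rboy,ash,gdbw] add [dvp] -> 8 lines: csqa csnhi gmx ihdt dvp civhc mluhx clen
Hunk 4: at line 1 remove [gmx,ihdt] add [alx,cie] -> 8 lines: csqa csnhi alx cie dvp civhc mluhx clen
Hunk 5: at line 2 remove [alx,cie] add [zjrq,qra] -> 8 lines: csqa csnhi zjrq qra dvp civhc mluhx clen
Final line count: 8

Answer: 8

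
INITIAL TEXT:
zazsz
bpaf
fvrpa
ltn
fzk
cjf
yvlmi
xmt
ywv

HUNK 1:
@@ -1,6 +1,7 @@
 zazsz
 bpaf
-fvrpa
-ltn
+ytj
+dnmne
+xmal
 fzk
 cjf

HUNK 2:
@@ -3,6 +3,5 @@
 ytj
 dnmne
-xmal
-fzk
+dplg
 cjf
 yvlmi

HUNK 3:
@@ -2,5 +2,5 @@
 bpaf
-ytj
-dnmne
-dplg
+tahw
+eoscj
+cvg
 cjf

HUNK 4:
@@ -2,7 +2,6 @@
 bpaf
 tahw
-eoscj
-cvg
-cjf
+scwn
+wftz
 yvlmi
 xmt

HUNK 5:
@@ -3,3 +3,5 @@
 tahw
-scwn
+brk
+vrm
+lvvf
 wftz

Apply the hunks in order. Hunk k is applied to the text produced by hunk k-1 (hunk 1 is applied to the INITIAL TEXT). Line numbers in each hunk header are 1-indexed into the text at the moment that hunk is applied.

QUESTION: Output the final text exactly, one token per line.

Answer: zazsz
bpaf
tahw
brk
vrm
lvvf
wftz
yvlmi
xmt
ywv

Derivation:
Hunk 1: at line 1 remove [fvrpa,ltn] add [ytj,dnmne,xmal] -> 10 lines: zazsz bpaf ytj dnmne xmal fzk cjf yvlmi xmt ywv
Hunk 2: at line 3 remove [xmal,fzk] add [dplg] -> 9 lines: zazsz bpaf ytj dnmne dplg cjf yvlmi xmt ywv
Hunk 3: at line 2 remove [ytj,dnmne,dplg] add [tahw,eoscj,cvg] -> 9 lines: zazsz bpaf tahw eoscj cvg cjf yvlmi xmt ywv
Hunk 4: at line 2 remove [eoscj,cvg,cjf] add [scwn,wftz] -> 8 lines: zazsz bpaf tahw scwn wftz yvlmi xmt ywv
Hunk 5: at line 3 remove [scwn] add [brk,vrm,lvvf] -> 10 lines: zazsz bpaf tahw brk vrm lvvf wftz yvlmi xmt ywv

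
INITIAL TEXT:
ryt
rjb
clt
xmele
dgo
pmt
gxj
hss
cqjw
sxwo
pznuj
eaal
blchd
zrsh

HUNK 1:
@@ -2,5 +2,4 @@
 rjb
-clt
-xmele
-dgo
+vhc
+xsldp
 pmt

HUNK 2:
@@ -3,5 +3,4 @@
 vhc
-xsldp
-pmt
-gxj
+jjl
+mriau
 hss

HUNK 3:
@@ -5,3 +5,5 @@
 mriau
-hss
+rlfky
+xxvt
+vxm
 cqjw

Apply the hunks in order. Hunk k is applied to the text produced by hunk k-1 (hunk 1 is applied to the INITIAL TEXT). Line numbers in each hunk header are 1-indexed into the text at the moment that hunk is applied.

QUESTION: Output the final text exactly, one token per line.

Hunk 1: at line 2 remove [clt,xmele,dgo] add [vhc,xsldp] -> 13 lines: ryt rjb vhc xsldp pmt gxj hss cqjw sxwo pznuj eaal blchd zrsh
Hunk 2: at line 3 remove [xsldp,pmt,gxj] add [jjl,mriau] -> 12 lines: ryt rjb vhc jjl mriau hss cqjw sxwo pznuj eaal blchd zrsh
Hunk 3: at line 5 remove [hss] add [rlfky,xxvt,vxm] -> 14 lines: ryt rjb vhc jjl mriau rlfky xxvt vxm cqjw sxwo pznuj eaal blchd zrsh

Answer: ryt
rjb
vhc
jjl
mriau
rlfky
xxvt
vxm
cqjw
sxwo
pznuj
eaal
blchd
zrsh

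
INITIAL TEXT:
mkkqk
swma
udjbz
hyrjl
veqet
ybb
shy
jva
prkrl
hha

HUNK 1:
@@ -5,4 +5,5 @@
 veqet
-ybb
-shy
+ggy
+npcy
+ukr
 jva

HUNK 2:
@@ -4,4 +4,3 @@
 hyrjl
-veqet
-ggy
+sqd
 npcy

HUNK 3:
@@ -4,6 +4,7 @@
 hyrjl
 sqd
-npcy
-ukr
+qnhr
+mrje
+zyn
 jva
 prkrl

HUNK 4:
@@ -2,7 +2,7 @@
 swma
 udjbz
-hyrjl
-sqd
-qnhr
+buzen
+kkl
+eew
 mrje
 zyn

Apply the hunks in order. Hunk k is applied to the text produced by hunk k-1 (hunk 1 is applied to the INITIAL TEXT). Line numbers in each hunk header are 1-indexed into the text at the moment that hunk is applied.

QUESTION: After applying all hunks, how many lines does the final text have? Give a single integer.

Hunk 1: at line 5 remove [ybb,shy] add [ggy,npcy,ukr] -> 11 lines: mkkqk swma udjbz hyrjl veqet ggy npcy ukr jva prkrl hha
Hunk 2: at line 4 remove [veqet,ggy] add [sqd] -> 10 lines: mkkqk swma udjbz hyrjl sqd npcy ukr jva prkrl hha
Hunk 3: at line 4 remove [npcy,ukr] add [qnhr,mrje,zyn] -> 11 lines: mkkqk swma udjbz hyrjl sqd qnhr mrje zyn jva prkrl hha
Hunk 4: at line 2 remove [hyrjl,sqd,qnhr] add [buzen,kkl,eew] -> 11 lines: mkkqk swma udjbz buzen kkl eew mrje zyn jva prkrl hha
Final line count: 11

Answer: 11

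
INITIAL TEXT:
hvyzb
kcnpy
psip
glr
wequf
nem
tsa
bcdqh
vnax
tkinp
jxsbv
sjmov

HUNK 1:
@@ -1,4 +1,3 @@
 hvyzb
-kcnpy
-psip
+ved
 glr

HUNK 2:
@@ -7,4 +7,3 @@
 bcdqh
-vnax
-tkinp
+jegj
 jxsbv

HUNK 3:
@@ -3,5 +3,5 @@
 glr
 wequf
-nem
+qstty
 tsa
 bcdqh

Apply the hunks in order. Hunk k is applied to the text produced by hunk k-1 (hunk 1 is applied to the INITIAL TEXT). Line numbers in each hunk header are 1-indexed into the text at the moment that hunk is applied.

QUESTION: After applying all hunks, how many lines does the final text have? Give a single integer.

Hunk 1: at line 1 remove [kcnpy,psip] add [ved] -> 11 lines: hvyzb ved glr wequf nem tsa bcdqh vnax tkinp jxsbv sjmov
Hunk 2: at line 7 remove [vnax,tkinp] add [jegj] -> 10 lines: hvyzb ved glr wequf nem tsa bcdqh jegj jxsbv sjmov
Hunk 3: at line 3 remove [nem] add [qstty] -> 10 lines: hvyzb ved glr wequf qstty tsa bcdqh jegj jxsbv sjmov
Final line count: 10

Answer: 10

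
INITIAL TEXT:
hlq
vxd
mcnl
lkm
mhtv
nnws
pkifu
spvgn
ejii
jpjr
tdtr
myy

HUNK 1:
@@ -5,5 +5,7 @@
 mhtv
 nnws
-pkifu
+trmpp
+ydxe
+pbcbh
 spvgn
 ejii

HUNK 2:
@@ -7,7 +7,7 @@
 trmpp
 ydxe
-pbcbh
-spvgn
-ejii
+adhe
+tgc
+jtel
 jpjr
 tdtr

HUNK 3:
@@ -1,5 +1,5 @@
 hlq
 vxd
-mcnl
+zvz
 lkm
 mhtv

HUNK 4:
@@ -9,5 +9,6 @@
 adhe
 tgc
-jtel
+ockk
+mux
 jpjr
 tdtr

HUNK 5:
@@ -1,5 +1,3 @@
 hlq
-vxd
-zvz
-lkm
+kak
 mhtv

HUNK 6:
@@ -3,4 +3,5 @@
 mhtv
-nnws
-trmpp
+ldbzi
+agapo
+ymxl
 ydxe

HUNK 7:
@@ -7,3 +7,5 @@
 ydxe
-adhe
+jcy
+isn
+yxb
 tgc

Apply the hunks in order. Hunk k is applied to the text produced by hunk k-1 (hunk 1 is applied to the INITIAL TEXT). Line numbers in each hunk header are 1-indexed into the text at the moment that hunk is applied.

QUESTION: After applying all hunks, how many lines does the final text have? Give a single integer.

Hunk 1: at line 5 remove [pkifu] add [trmpp,ydxe,pbcbh] -> 14 lines: hlq vxd mcnl lkm mhtv nnws trmpp ydxe pbcbh spvgn ejii jpjr tdtr myy
Hunk 2: at line 7 remove [pbcbh,spvgn,ejii] add [adhe,tgc,jtel] -> 14 lines: hlq vxd mcnl lkm mhtv nnws trmpp ydxe adhe tgc jtel jpjr tdtr myy
Hunk 3: at line 1 remove [mcnl] add [zvz] -> 14 lines: hlq vxd zvz lkm mhtv nnws trmpp ydxe adhe tgc jtel jpjr tdtr myy
Hunk 4: at line 9 remove [jtel] add [ockk,mux] -> 15 lines: hlq vxd zvz lkm mhtv nnws trmpp ydxe adhe tgc ockk mux jpjr tdtr myy
Hunk 5: at line 1 remove [vxd,zvz,lkm] add [kak] -> 13 lines: hlq kak mhtv nnws trmpp ydxe adhe tgc ockk mux jpjr tdtr myy
Hunk 6: at line 3 remove [nnws,trmpp] add [ldbzi,agapo,ymxl] -> 14 lines: hlq kak mhtv ldbzi agapo ymxl ydxe adhe tgc ockk mux jpjr tdtr myy
Hunk 7: at line 7 remove [adhe] add [jcy,isn,yxb] -> 16 lines: hlq kak mhtv ldbzi agapo ymxl ydxe jcy isn yxb tgc ockk mux jpjr tdtr myy
Final line count: 16

Answer: 16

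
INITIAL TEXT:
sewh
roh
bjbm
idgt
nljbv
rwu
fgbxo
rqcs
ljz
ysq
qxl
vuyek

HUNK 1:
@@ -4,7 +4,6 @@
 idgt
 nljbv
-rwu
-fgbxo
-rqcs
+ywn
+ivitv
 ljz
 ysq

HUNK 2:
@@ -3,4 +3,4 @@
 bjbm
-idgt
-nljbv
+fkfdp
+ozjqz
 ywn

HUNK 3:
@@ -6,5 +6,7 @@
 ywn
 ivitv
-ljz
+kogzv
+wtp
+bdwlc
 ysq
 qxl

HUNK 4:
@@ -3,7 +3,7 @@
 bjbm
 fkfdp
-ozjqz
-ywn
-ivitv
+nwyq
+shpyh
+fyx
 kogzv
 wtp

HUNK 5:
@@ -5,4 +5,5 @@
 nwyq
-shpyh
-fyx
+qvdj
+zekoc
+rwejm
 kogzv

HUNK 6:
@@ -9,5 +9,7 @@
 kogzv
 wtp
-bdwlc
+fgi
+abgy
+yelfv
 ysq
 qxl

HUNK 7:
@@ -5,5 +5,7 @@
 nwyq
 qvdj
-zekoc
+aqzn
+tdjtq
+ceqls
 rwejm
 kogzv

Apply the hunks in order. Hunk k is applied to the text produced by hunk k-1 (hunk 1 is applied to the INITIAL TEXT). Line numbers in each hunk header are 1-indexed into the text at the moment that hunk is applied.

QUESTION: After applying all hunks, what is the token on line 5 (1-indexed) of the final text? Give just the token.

Hunk 1: at line 4 remove [rwu,fgbxo,rqcs] add [ywn,ivitv] -> 11 lines: sewh roh bjbm idgt nljbv ywn ivitv ljz ysq qxl vuyek
Hunk 2: at line 3 remove [idgt,nljbv] add [fkfdp,ozjqz] -> 11 lines: sewh roh bjbm fkfdp ozjqz ywn ivitv ljz ysq qxl vuyek
Hunk 3: at line 6 remove [ljz] add [kogzv,wtp,bdwlc] -> 13 lines: sewh roh bjbm fkfdp ozjqz ywn ivitv kogzv wtp bdwlc ysq qxl vuyek
Hunk 4: at line 3 remove [ozjqz,ywn,ivitv] add [nwyq,shpyh,fyx] -> 13 lines: sewh roh bjbm fkfdp nwyq shpyh fyx kogzv wtp bdwlc ysq qxl vuyek
Hunk 5: at line 5 remove [shpyh,fyx] add [qvdj,zekoc,rwejm] -> 14 lines: sewh roh bjbm fkfdp nwyq qvdj zekoc rwejm kogzv wtp bdwlc ysq qxl vuyek
Hunk 6: at line 9 remove [bdwlc] add [fgi,abgy,yelfv] -> 16 lines: sewh roh bjbm fkfdp nwyq qvdj zekoc rwejm kogzv wtp fgi abgy yelfv ysq qxl vuyek
Hunk 7: at line 5 remove [zekoc] add [aqzn,tdjtq,ceqls] -> 18 lines: sewh roh bjbm fkfdp nwyq qvdj aqzn tdjtq ceqls rwejm kogzv wtp fgi abgy yelfv ysq qxl vuyek
Final line 5: nwyq

Answer: nwyq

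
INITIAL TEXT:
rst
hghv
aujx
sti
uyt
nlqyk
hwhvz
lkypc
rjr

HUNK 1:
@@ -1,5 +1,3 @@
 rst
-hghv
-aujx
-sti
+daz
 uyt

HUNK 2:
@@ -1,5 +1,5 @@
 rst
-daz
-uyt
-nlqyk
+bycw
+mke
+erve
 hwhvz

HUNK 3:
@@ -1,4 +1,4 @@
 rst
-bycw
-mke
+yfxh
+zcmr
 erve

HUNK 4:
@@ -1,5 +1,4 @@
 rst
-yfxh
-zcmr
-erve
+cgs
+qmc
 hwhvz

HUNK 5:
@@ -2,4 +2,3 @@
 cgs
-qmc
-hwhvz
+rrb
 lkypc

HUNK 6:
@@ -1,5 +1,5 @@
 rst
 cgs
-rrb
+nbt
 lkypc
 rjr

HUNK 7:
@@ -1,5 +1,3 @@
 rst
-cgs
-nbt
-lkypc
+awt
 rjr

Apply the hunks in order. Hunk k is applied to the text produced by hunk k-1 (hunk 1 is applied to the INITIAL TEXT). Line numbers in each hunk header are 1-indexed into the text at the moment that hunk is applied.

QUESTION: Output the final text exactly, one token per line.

Answer: rst
awt
rjr

Derivation:
Hunk 1: at line 1 remove [hghv,aujx,sti] add [daz] -> 7 lines: rst daz uyt nlqyk hwhvz lkypc rjr
Hunk 2: at line 1 remove [daz,uyt,nlqyk] add [bycw,mke,erve] -> 7 lines: rst bycw mke erve hwhvz lkypc rjr
Hunk 3: at line 1 remove [bycw,mke] add [yfxh,zcmr] -> 7 lines: rst yfxh zcmr erve hwhvz lkypc rjr
Hunk 4: at line 1 remove [yfxh,zcmr,erve] add [cgs,qmc] -> 6 lines: rst cgs qmc hwhvz lkypc rjr
Hunk 5: at line 2 remove [qmc,hwhvz] add [rrb] -> 5 lines: rst cgs rrb lkypc rjr
Hunk 6: at line 1 remove [rrb] add [nbt] -> 5 lines: rst cgs nbt lkypc rjr
Hunk 7: at line 1 remove [cgs,nbt,lkypc] add [awt] -> 3 lines: rst awt rjr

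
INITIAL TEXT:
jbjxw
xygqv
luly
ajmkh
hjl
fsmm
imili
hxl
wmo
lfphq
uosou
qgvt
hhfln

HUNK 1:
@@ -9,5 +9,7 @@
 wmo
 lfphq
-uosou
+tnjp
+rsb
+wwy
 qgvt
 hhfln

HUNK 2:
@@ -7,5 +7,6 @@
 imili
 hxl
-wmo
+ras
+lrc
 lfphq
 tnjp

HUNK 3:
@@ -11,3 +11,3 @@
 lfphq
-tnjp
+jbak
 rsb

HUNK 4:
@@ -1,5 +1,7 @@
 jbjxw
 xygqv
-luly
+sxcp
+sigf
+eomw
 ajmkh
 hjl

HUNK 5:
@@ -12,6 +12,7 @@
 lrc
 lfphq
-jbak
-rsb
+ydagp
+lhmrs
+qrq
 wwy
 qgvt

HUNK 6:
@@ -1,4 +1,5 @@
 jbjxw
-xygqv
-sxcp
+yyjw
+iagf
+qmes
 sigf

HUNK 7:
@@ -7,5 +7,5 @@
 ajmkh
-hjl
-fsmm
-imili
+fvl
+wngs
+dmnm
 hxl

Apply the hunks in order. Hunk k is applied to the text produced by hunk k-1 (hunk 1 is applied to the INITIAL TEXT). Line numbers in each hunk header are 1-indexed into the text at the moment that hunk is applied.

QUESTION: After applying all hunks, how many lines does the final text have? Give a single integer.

Hunk 1: at line 9 remove [uosou] add [tnjp,rsb,wwy] -> 15 lines: jbjxw xygqv luly ajmkh hjl fsmm imili hxl wmo lfphq tnjp rsb wwy qgvt hhfln
Hunk 2: at line 7 remove [wmo] add [ras,lrc] -> 16 lines: jbjxw xygqv luly ajmkh hjl fsmm imili hxl ras lrc lfphq tnjp rsb wwy qgvt hhfln
Hunk 3: at line 11 remove [tnjp] add [jbak] -> 16 lines: jbjxw xygqv luly ajmkh hjl fsmm imili hxl ras lrc lfphq jbak rsb wwy qgvt hhfln
Hunk 4: at line 1 remove [luly] add [sxcp,sigf,eomw] -> 18 lines: jbjxw xygqv sxcp sigf eomw ajmkh hjl fsmm imili hxl ras lrc lfphq jbak rsb wwy qgvt hhfln
Hunk 5: at line 12 remove [jbak,rsb] add [ydagp,lhmrs,qrq] -> 19 lines: jbjxw xygqv sxcp sigf eomw ajmkh hjl fsmm imili hxl ras lrc lfphq ydagp lhmrs qrq wwy qgvt hhfln
Hunk 6: at line 1 remove [xygqv,sxcp] add [yyjw,iagf,qmes] -> 20 lines: jbjxw yyjw iagf qmes sigf eomw ajmkh hjl fsmm imili hxl ras lrc lfphq ydagp lhmrs qrq wwy qgvt hhfln
Hunk 7: at line 7 remove [hjl,fsmm,imili] add [fvl,wngs,dmnm] -> 20 lines: jbjxw yyjw iagf qmes sigf eomw ajmkh fvl wngs dmnm hxl ras lrc lfphq ydagp lhmrs qrq wwy qgvt hhfln
Final line count: 20

Answer: 20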